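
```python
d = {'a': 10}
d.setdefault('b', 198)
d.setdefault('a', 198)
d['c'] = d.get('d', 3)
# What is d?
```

After line 1: d = {'a': 10}
After line 2 (setdefault adds 'b'=198): d = {'a': 10, 'b': 198}
After line 3 (setdefault 'a' no-op, already exists): d = {'a': 10, 'b': 198}
After line 4 (get('d', 3) returns default since 'd' not in d): d = {'a': 10, 'b': 198, 'c': 3}

{'a': 10, 'b': 198, 'c': 3}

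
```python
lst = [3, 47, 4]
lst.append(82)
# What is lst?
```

[3, 47, 4, 82]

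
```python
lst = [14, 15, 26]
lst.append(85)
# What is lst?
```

[14, 15, 26, 85]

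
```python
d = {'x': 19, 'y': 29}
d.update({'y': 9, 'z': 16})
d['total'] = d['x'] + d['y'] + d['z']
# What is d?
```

After line 1: d = {'x': 19, 'y': 29}
After line 2 (y overwritten, z added): d = {'x': 19, 'y': 9, 'z': 16}
After line 3 (total = 19 + 9 + 16 = 44): d = {'x': 19, 'y': 9, 'z': 16, 'total': 44}

{'x': 19, 'y': 9, 'z': 16, 'total': 44}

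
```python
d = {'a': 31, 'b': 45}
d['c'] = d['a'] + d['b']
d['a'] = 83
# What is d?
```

After line 1: d = {'a': 31, 'b': 45}
After line 2 (d['c'] = 31 + 45): d = {'a': 31, 'b': 45, 'c': 76}
After line 3: d = {'a': 83, 'b': 45, 'c': 76}

{'a': 83, 'b': 45, 'c': 76}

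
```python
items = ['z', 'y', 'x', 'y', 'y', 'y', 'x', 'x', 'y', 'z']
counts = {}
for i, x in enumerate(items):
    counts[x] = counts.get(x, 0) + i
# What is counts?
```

Initial: counts = {}, items = ['z', 'y', 'x', 'y', 'y', 'y', 'x', 'x', 'y', 'z']
i=0, x='z': counts = {'z': 0}
i=1, x='y': counts = {'z': 0, 'y': 1}
i=2, x='x': counts = {'z': 0, 'y': 1, 'x': 2}
i=3, x='y': counts = {'z': 0, 'y': 4, 'x': 2}
i=4, x='y': counts = {'z': 0, 'y': 8, 'x': 2}
i=5, x='y': counts = {'z': 0, 'y': 13, 'x': 2}
i=6, x='x': counts = {'z': 0, 'y': 13, 'x': 8}
i=7, x='x': counts = {'z': 0, 'y': 13, 'x': 15}
i=8, x='y': counts = {'z': 0, 'y': 21, 'x': 15}
i=9, x='z': counts = {'z': 9, 'y': 21, 'x': 15}

{'z': 9, 'y': 21, 'x': 15}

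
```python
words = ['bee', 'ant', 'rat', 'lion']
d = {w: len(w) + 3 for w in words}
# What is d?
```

{'bee': 6, 'ant': 6, 'rat': 6, 'lion': 7}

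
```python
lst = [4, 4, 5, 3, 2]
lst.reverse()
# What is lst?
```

[2, 3, 5, 4, 4]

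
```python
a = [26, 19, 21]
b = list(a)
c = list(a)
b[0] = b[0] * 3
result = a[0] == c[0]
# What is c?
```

After line 1: a = [26, 19, 21]
After line 2 (b = list(a), copy): a = [26, 19, 21], b = [26, 19, 21]
After line 3 (c = list(a) is a copy, new object): c = [26, 19, 21]
After line 4 (b[0] = 26 * 3 = 78; only b mutates (copy)): a = [26, 19, 21], b = [78, 19, 21], c = [26, 19, 21]
After line 5 (a[0] = 26, c[0] = 26; result = True)

[26, 19, 21]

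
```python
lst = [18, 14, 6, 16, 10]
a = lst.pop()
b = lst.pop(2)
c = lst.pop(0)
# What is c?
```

After line 1: lst = [18, 14, 6, 16, 10]
After line 2 (pop() -> a = 10): lst = [18, 14, 6, 16]
After line 3 (pop(2) -> b = 6): lst = [18, 14, 16]
After line 4 (pop(0) -> c = 18): lst = [14, 16]

18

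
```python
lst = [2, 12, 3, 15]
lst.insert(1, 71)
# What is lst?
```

[2, 71, 12, 3, 15]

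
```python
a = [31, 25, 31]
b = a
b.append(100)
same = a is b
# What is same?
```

After line 1: a = [31, 25, 31]
After line 2 (b = a is an alias, same object): a = [31, 25, 31], b = [31, 25, 31]
After line 3 (b.append mutates the shared list): a = [31, 25, 31, 100], b = [31, 25, 31, 100]
After line 4 (same = a is b; same object -> True): same = True

True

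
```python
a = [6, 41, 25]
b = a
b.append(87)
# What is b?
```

After line 1: a = [6, 41, 25]
After line 2 (b = a is an alias, same object): a = [6, 41, 25], b = [6, 41, 25]
After line 3 (b.append mutates the shared list): a = [6, 41, 25, 87], b = [6, 41, 25, 87]

[6, 41, 25, 87]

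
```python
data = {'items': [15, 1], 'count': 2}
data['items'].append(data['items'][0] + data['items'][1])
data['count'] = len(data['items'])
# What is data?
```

After line 1: data = {'items': [15, 1], 'count': 2}
After line 2 (append 15 + 1 = 16): data = {'items': [15, 1, 16], 'count': 2}
After line 3 (count = len(items) = 3): data = {'items': [15, 1, 16], 'count': 3}

{'items': [15, 1, 16], 'count': 3}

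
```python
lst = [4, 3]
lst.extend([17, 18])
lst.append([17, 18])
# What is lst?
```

After line 1: lst = [4, 3]
After line 2 (extend unpacks [17, 18]): lst = [4, 3, 17, 18]
After line 3 (append adds [17, 18] as single element): lst = [4, 3, 17, 18, [17, 18]]

[4, 3, 17, 18, [17, 18]]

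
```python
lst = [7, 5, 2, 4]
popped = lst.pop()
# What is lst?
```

[7, 5, 2]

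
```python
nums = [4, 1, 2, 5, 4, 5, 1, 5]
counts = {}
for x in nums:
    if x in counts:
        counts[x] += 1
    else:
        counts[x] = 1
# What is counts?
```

Initial: counts = {}, nums = [4, 1, 2, 5, 4, 5, 1, 5]
See 4: counts = {4: 1}
See 1: counts = {4: 1, 1: 1}
See 2: counts = {4: 1, 1: 1, 2: 1}
See 5: counts = {4: 1, 1: 1, 2: 1, 5: 1}
See 4: counts = {4: 2, 1: 1, 2: 1, 5: 1}
See 5: counts = {4: 2, 1: 1, 2: 1, 5: 2}
See 1: counts = {4: 2, 1: 2, 2: 1, 5: 2}
See 5: counts = {4: 2, 1: 2, 2: 1, 5: 3}

{4: 2, 1: 2, 2: 1, 5: 3}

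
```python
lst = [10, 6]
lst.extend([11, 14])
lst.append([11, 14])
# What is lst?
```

After line 1: lst = [10, 6]
After line 2 (extend unpacks [11, 14]): lst = [10, 6, 11, 14]
After line 3 (append adds [11, 14] as single element): lst = [10, 6, 11, 14, [11, 14]]

[10, 6, 11, 14, [11, 14]]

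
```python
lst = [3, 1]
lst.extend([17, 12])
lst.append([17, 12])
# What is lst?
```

After line 1: lst = [3, 1]
After line 2 (extend unpacks [17, 12]): lst = [3, 1, 17, 12]
After line 3 (append adds [17, 12] as single element): lst = [3, 1, 17, 12, [17, 12]]

[3, 1, 17, 12, [17, 12]]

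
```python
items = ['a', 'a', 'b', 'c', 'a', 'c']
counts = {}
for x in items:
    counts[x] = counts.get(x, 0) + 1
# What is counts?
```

Initial: counts = {}, items = ['a', 'a', 'b', 'c', 'a', 'c']
See 'a': counts = {'a': 1}
See 'a': counts = {'a': 2}
See 'b': counts = {'a': 2, 'b': 1}
See 'c': counts = {'a': 2, 'b': 1, 'c': 1}
See 'a': counts = {'a': 3, 'b': 1, 'c': 1}
See 'c': counts = {'a': 3, 'b': 1, 'c': 2}

{'a': 3, 'b': 1, 'c': 2}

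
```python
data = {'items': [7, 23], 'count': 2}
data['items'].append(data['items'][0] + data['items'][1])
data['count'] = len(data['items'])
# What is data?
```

After line 1: data = {'items': [7, 23], 'count': 2}
After line 2 (append 7 + 23 = 30): data = {'items': [7, 23, 30], 'count': 2}
After line 3 (count = len(items) = 3): data = {'items': [7, 23, 30], 'count': 3}

{'items': [7, 23, 30], 'count': 3}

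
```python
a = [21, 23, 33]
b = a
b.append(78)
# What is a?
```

After line 1: a = [21, 23, 33]
After line 2 (b = a is an alias, same object): a = [21, 23, 33], b = [21, 23, 33]
After line 3 (b.append mutates the shared list): a = [21, 23, 33, 78], b = [21, 23, 33, 78]

[21, 23, 33, 78]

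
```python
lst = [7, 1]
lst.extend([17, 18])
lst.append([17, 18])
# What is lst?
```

After line 1: lst = [7, 1]
After line 2 (extend unpacks [17, 18]): lst = [7, 1, 17, 18]
After line 3 (append adds [17, 18] as single element): lst = [7, 1, 17, 18, [17, 18]]

[7, 1, 17, 18, [17, 18]]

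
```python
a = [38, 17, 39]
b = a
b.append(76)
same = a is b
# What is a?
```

After line 1: a = [38, 17, 39]
After line 2 (b = a is an alias, same object): a = [38, 17, 39], b = [38, 17, 39]
After line 3 (b.append mutates the shared list): a = [38, 17, 39, 76], b = [38, 17, 39, 76]
After line 4 (same = a is b; same object -> True): same = True

[38, 17, 39, 76]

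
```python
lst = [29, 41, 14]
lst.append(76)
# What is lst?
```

[29, 41, 14, 76]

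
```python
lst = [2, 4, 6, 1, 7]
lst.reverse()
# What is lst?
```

[7, 1, 6, 4, 2]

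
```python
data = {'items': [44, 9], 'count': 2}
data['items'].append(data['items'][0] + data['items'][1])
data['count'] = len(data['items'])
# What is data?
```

After line 1: data = {'items': [44, 9], 'count': 2}
After line 2 (append 44 + 9 = 53): data = {'items': [44, 9, 53], 'count': 2}
After line 3 (count = len(items) = 3): data = {'items': [44, 9, 53], 'count': 3}

{'items': [44, 9, 53], 'count': 3}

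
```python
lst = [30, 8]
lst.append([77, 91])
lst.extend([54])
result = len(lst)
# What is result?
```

After line 1: lst = [30, 8]
After line 2 (append adds [77, 91] as single element): lst = [30, 8, [77, 91]]
After line 3 (extend unpacks [54], adds 54): lst = [30, 8, [77, 91], 54]
After line 4: result = len(lst) = 4

4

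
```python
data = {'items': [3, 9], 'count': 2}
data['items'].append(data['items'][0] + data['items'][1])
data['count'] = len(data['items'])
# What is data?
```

After line 1: data = {'items': [3, 9], 'count': 2}
After line 2 (append 3 + 9 = 12): data = {'items': [3, 9, 12], 'count': 2}
After line 3 (count = len(items) = 3): data = {'items': [3, 9, 12], 'count': 3}

{'items': [3, 9, 12], 'count': 3}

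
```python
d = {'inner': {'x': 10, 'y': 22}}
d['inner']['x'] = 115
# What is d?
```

After line 1: d = {'inner': {'x': 10, 'y': 22}}
After line 2 (inner x overwritten): d = {'inner': {'x': 115, 'y': 22}}

{'inner': {'x': 115, 'y': 22}}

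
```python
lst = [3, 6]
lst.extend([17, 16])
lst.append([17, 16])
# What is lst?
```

After line 1: lst = [3, 6]
After line 2 (extend unpacks [17, 16]): lst = [3, 6, 17, 16]
After line 3 (append adds [17, 16] as single element): lst = [3, 6, 17, 16, [17, 16]]

[3, 6, 17, 16, [17, 16]]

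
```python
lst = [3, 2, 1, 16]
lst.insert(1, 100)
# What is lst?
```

[3, 100, 2, 1, 16]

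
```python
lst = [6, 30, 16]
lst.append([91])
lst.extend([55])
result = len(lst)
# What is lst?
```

After line 1: lst = [6, 30, 16]
After line 2 (append adds [91] as single element): lst = [6, 30, 16, [91]]
After line 3 (extend unpacks [55], adds 55): lst = [6, 30, 16, [91], 55]
After line 4: result = len(lst) = 5

[6, 30, 16, [91], 55]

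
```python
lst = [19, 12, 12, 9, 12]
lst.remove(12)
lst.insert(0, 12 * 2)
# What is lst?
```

After line 1: lst = [19, 12, 12, 9, 12]
After line 2 (remove first 12): lst = [19, 12, 9, 12]
After line 3 (insert 24 at index 0): lst = [24, 19, 12, 9, 12]

[24, 19, 12, 9, 12]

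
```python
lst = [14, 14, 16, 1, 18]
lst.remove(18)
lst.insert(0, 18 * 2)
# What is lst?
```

After line 1: lst = [14, 14, 16, 1, 18]
After line 2 (remove first 18): lst = [14, 14, 16, 1]
After line 3 (insert 36 at index 0): lst = [36, 14, 14, 16, 1]

[36, 14, 14, 16, 1]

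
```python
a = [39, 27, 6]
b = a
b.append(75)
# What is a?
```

After line 1: a = [39, 27, 6]
After line 2 (b = a is an alias, same object): a = [39, 27, 6], b = [39, 27, 6]
After line 3 (b.append mutates the shared list): a = [39, 27, 6, 75], b = [39, 27, 6, 75]

[39, 27, 6, 75]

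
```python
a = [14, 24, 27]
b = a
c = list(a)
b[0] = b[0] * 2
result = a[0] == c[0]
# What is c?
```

After line 1: a = [14, 24, 27]
After line 2 (b = a, alias): a = [14, 24, 27], b = [14, 24, 27]
After line 3 (c = list(a) is a copy, new object): c = [14, 24, 27]
After line 4 (b[0] = 14 * 2 = 28; mutates shared a/b): a = b = [28, 24, 27], c = [14, 24, 27]
After line 5 (a[0] = 28, c[0] = 14; result = False)

[14, 24, 27]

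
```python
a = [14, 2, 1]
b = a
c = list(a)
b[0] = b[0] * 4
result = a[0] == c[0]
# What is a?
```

After line 1: a = [14, 2, 1]
After line 2 (b = a, alias): a = [14, 2, 1], b = [14, 2, 1]
After line 3 (c = list(a) is a copy, new object): c = [14, 2, 1]
After line 4 (b[0] = 14 * 4 = 56; mutates shared a/b): a = b = [56, 2, 1], c = [14, 2, 1]
After line 5 (a[0] = 56, c[0] = 14; result = False)

[56, 2, 1]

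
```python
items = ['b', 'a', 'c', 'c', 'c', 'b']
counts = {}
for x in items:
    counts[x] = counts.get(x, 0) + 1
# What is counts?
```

Initial: counts = {}, items = ['b', 'a', 'c', 'c', 'c', 'b']
See 'b': counts = {'b': 1}
See 'a': counts = {'b': 1, 'a': 1}
See 'c': counts = {'b': 1, 'a': 1, 'c': 1}
See 'c': counts = {'b': 1, 'a': 1, 'c': 2}
See 'c': counts = {'b': 1, 'a': 1, 'c': 3}
See 'b': counts = {'b': 2, 'a': 1, 'c': 3}

{'b': 2, 'a': 1, 'c': 3}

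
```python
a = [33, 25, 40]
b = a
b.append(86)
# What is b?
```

After line 1: a = [33, 25, 40]
After line 2 (b = a is an alias, same object): a = [33, 25, 40], b = [33, 25, 40]
After line 3 (b.append mutates the shared list): a = [33, 25, 40, 86], b = [33, 25, 40, 86]

[33, 25, 40, 86]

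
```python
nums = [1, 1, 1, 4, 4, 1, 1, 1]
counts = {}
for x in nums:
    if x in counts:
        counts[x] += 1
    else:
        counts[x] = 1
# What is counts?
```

Initial: counts = {}, nums = [1, 1, 1, 4, 4, 1, 1, 1]
See 1: counts = {1: 1}
See 1: counts = {1: 2}
See 1: counts = {1: 3}
See 4: counts = {1: 3, 4: 1}
See 4: counts = {1: 3, 4: 2}
See 1: counts = {1: 4, 4: 2}
See 1: counts = {1: 5, 4: 2}
See 1: counts = {1: 6, 4: 2}

{1: 6, 4: 2}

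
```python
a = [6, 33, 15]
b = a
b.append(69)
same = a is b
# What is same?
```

After line 1: a = [6, 33, 15]
After line 2 (b = a is an alias, same object): a = [6, 33, 15], b = [6, 33, 15]
After line 3 (b.append mutates the shared list): a = [6, 33, 15, 69], b = [6, 33, 15, 69]
After line 4 (same = a is b; same object -> True): same = True

True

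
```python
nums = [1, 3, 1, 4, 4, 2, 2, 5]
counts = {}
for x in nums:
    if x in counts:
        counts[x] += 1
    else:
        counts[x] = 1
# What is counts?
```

Initial: counts = {}, nums = [1, 3, 1, 4, 4, 2, 2, 5]
See 1: counts = {1: 1}
See 3: counts = {1: 1, 3: 1}
See 1: counts = {1: 2, 3: 1}
See 4: counts = {1: 2, 3: 1, 4: 1}
See 4: counts = {1: 2, 3: 1, 4: 2}
See 2: counts = {1: 2, 3: 1, 4: 2, 2: 1}
See 2: counts = {1: 2, 3: 1, 4: 2, 2: 2}
See 5: counts = {1: 2, 3: 1, 4: 2, 2: 2, 5: 1}

{1: 2, 3: 1, 4: 2, 2: 2, 5: 1}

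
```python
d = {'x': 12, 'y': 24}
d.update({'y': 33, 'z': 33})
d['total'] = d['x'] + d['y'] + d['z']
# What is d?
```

After line 1: d = {'x': 12, 'y': 24}
After line 2 (y overwritten, z added): d = {'x': 12, 'y': 33, 'z': 33}
After line 3 (total = 12 + 33 + 33 = 78): d = {'x': 12, 'y': 33, 'z': 33, 'total': 78}

{'x': 12, 'y': 33, 'z': 33, 'total': 78}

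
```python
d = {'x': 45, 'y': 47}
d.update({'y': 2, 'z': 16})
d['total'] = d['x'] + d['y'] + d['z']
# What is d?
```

After line 1: d = {'x': 45, 'y': 47}
After line 2 (y overwritten, z added): d = {'x': 45, 'y': 2, 'z': 16}
After line 3 (total = 45 + 2 + 16 = 63): d = {'x': 45, 'y': 2, 'z': 16, 'total': 63}

{'x': 45, 'y': 2, 'z': 16, 'total': 63}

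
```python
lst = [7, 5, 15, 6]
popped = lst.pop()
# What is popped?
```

6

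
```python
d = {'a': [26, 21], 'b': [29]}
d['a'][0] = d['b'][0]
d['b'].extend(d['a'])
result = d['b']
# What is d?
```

After line 1: d = {'a': [26, 21], 'b': [29]}
After line 2 (a[0] = b[0] = 29): d = {'a': [29, 21], 'b': [29]}
After line 3 (b.extend(a) appends [29, 21]): d = {'a': [29, 21], 'b': [29, 29, 21]}
After line 4: result = d['b'] = [29, 29, 21]

{'a': [29, 21], 'b': [29, 29, 21]}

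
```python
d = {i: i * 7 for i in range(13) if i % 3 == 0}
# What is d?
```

{0: 0, 3: 21, 6: 42, 9: 63, 12: 84}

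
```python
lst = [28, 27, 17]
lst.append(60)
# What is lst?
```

[28, 27, 17, 60]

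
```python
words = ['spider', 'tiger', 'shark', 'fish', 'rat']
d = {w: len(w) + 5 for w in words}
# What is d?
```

{'spider': 11, 'tiger': 10, 'shark': 10, 'fish': 9, 'rat': 8}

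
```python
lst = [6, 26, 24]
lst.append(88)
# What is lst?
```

[6, 26, 24, 88]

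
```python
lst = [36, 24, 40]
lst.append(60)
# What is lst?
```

[36, 24, 40, 60]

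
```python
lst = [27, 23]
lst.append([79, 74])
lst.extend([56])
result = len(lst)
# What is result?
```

After line 1: lst = [27, 23]
After line 2 (append adds [79, 74] as single element): lst = [27, 23, [79, 74]]
After line 3 (extend unpacks [56], adds 56): lst = [27, 23, [79, 74], 56]
After line 4: result = len(lst) = 4

4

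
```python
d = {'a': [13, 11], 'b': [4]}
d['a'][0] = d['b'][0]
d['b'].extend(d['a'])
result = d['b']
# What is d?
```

After line 1: d = {'a': [13, 11], 'b': [4]}
After line 2 (a[0] = b[0] = 4): d = {'a': [4, 11], 'b': [4]}
After line 3 (b.extend(a) appends [4, 11]): d = {'a': [4, 11], 'b': [4, 4, 11]}
After line 4: result = d['b'] = [4, 4, 11]

{'a': [4, 11], 'b': [4, 4, 11]}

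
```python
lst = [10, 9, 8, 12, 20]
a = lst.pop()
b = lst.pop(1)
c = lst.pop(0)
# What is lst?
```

After line 1: lst = [10, 9, 8, 12, 20]
After line 2 (pop() -> a = 20): lst = [10, 9, 8, 12]
After line 3 (pop(1) -> b = 9): lst = [10, 8, 12]
After line 4 (pop(0) -> c = 10): lst = [8, 12]

[8, 12]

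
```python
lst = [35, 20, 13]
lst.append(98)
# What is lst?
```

[35, 20, 13, 98]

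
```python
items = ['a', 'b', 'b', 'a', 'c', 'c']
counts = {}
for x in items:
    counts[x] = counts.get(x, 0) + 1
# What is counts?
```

Initial: counts = {}, items = ['a', 'b', 'b', 'a', 'c', 'c']
See 'a': counts = {'a': 1}
See 'b': counts = {'a': 1, 'b': 1}
See 'b': counts = {'a': 1, 'b': 2}
See 'a': counts = {'a': 2, 'b': 2}
See 'c': counts = {'a': 2, 'b': 2, 'c': 1}
See 'c': counts = {'a': 2, 'b': 2, 'c': 2}

{'a': 2, 'b': 2, 'c': 2}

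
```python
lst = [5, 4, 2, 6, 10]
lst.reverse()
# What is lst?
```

[10, 6, 2, 4, 5]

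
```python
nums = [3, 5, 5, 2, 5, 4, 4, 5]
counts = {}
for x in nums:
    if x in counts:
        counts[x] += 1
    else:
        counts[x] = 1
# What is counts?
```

Initial: counts = {}, nums = [3, 5, 5, 2, 5, 4, 4, 5]
See 3: counts = {3: 1}
See 5: counts = {3: 1, 5: 1}
See 5: counts = {3: 1, 5: 2}
See 2: counts = {3: 1, 5: 2, 2: 1}
See 5: counts = {3: 1, 5: 3, 2: 1}
See 4: counts = {3: 1, 5: 3, 2: 1, 4: 1}
See 4: counts = {3: 1, 5: 3, 2: 1, 4: 2}
See 5: counts = {3: 1, 5: 4, 2: 1, 4: 2}

{3: 1, 5: 4, 2: 1, 4: 2}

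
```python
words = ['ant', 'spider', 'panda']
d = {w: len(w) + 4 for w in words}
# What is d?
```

{'ant': 7, 'spider': 10, 'panda': 9}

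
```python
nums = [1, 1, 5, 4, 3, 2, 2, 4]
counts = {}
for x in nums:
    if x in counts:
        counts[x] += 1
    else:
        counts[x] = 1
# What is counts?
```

Initial: counts = {}, nums = [1, 1, 5, 4, 3, 2, 2, 4]
See 1: counts = {1: 1}
See 1: counts = {1: 2}
See 5: counts = {1: 2, 5: 1}
See 4: counts = {1: 2, 5: 1, 4: 1}
See 3: counts = {1: 2, 5: 1, 4: 1, 3: 1}
See 2: counts = {1: 2, 5: 1, 4: 1, 3: 1, 2: 1}
See 2: counts = {1: 2, 5: 1, 4: 1, 3: 1, 2: 2}
See 4: counts = {1: 2, 5: 1, 4: 2, 3: 1, 2: 2}

{1: 2, 5: 1, 4: 2, 3: 1, 2: 2}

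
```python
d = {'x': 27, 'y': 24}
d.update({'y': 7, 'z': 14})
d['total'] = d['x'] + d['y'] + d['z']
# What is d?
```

After line 1: d = {'x': 27, 'y': 24}
After line 2 (y overwritten, z added): d = {'x': 27, 'y': 7, 'z': 14}
After line 3 (total = 27 + 7 + 14 = 48): d = {'x': 27, 'y': 7, 'z': 14, 'total': 48}

{'x': 27, 'y': 7, 'z': 14, 'total': 48}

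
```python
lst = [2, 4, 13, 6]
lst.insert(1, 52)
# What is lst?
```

[2, 52, 4, 13, 6]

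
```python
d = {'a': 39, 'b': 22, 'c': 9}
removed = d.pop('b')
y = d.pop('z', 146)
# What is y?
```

After line 1: d = {'a': 39, 'b': 22, 'c': 9}
After line 2 (pop 'b' returns 22): d = {'a': 39, 'c': 9}, removed = 22
After line 3 (pop 'z' missing, returns default 146): d = {'a': 39, 'c': 9}, y = 146

146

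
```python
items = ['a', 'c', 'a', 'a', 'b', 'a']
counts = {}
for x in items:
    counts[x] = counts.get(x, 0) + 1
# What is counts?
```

Initial: counts = {}, items = ['a', 'c', 'a', 'a', 'b', 'a']
See 'a': counts = {'a': 1}
See 'c': counts = {'a': 1, 'c': 1}
See 'a': counts = {'a': 2, 'c': 1}
See 'a': counts = {'a': 3, 'c': 1}
See 'b': counts = {'a': 3, 'c': 1, 'b': 1}
See 'a': counts = {'a': 4, 'c': 1, 'b': 1}

{'a': 4, 'c': 1, 'b': 1}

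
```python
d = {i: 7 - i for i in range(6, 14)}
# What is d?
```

{6: 1, 7: 0, 8: -1, 9: -2, 10: -3, 11: -4, 12: -5, 13: -6}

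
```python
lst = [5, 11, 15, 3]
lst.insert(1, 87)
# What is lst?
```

[5, 87, 11, 15, 3]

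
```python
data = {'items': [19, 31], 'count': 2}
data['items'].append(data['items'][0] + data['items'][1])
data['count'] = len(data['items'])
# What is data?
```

After line 1: data = {'items': [19, 31], 'count': 2}
After line 2 (append 19 + 31 = 50): data = {'items': [19, 31, 50], 'count': 2}
After line 3 (count = len(items) = 3): data = {'items': [19, 31, 50], 'count': 3}

{'items': [19, 31, 50], 'count': 3}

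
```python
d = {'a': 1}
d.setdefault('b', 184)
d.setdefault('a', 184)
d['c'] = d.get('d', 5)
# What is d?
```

After line 1: d = {'a': 1}
After line 2 (setdefault adds 'b'=184): d = {'a': 1, 'b': 184}
After line 3 (setdefault 'a' no-op, already exists): d = {'a': 1, 'b': 184}
After line 4 (get('d', 5) returns default since 'd' not in d): d = {'a': 1, 'b': 184, 'c': 5}

{'a': 1, 'b': 184, 'c': 5}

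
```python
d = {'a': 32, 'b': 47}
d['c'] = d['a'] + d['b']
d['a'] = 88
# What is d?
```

After line 1: d = {'a': 32, 'b': 47}
After line 2 (d['c'] = 32 + 47): d = {'a': 32, 'b': 47, 'c': 79}
After line 3: d = {'a': 88, 'b': 47, 'c': 79}

{'a': 88, 'b': 47, 'c': 79}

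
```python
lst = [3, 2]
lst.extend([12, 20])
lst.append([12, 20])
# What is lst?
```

After line 1: lst = [3, 2]
After line 2 (extend unpacks [12, 20]): lst = [3, 2, 12, 20]
After line 3 (append adds [12, 20] as single element): lst = [3, 2, 12, 20, [12, 20]]

[3, 2, 12, 20, [12, 20]]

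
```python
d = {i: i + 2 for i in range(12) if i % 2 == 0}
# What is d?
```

{0: 2, 2: 4, 4: 6, 6: 8, 8: 10, 10: 12}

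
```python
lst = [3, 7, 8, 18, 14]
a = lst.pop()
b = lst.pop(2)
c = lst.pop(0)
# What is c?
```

After line 1: lst = [3, 7, 8, 18, 14]
After line 2 (pop() -> a = 14): lst = [3, 7, 8, 18]
After line 3 (pop(2) -> b = 8): lst = [3, 7, 18]
After line 4 (pop(0) -> c = 3): lst = [7, 18]

3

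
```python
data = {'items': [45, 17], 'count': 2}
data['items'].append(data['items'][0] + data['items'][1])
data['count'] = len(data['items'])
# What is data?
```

After line 1: data = {'items': [45, 17], 'count': 2}
After line 2 (append 45 + 17 = 62): data = {'items': [45, 17, 62], 'count': 2}
After line 3 (count = len(items) = 3): data = {'items': [45, 17, 62], 'count': 3}

{'items': [45, 17, 62], 'count': 3}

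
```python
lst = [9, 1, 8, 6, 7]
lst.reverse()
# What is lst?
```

[7, 6, 8, 1, 9]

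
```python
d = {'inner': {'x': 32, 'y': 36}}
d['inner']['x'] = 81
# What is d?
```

After line 1: d = {'inner': {'x': 32, 'y': 36}}
After line 2 (inner x overwritten): d = {'inner': {'x': 81, 'y': 36}}

{'inner': {'x': 81, 'y': 36}}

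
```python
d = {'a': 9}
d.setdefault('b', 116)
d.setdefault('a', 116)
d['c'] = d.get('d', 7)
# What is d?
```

After line 1: d = {'a': 9}
After line 2 (setdefault adds 'b'=116): d = {'a': 9, 'b': 116}
After line 3 (setdefault 'a' no-op, already exists): d = {'a': 9, 'b': 116}
After line 4 (get('d', 7) returns default since 'd' not in d): d = {'a': 9, 'b': 116, 'c': 7}

{'a': 9, 'b': 116, 'c': 7}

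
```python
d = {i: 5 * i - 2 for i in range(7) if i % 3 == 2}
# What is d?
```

{2: 8, 5: 23}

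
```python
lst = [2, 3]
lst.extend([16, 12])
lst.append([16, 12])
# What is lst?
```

After line 1: lst = [2, 3]
After line 2 (extend unpacks [16, 12]): lst = [2, 3, 16, 12]
After line 3 (append adds [16, 12] as single element): lst = [2, 3, 16, 12, [16, 12]]

[2, 3, 16, 12, [16, 12]]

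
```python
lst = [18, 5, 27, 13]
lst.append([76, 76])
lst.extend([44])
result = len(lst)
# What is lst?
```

After line 1: lst = [18, 5, 27, 13]
After line 2 (append adds [76, 76] as single element): lst = [18, 5, 27, 13, [76, 76]]
After line 3 (extend unpacks [44], adds 44): lst = [18, 5, 27, 13, [76, 76], 44]
After line 4: result = len(lst) = 6

[18, 5, 27, 13, [76, 76], 44]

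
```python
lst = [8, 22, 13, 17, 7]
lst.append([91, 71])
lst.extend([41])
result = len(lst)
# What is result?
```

After line 1: lst = [8, 22, 13, 17, 7]
After line 2 (append adds [91, 71] as single element): lst = [8, 22, 13, 17, 7, [91, 71]]
After line 3 (extend unpacks [41], adds 41): lst = [8, 22, 13, 17, 7, [91, 71], 41]
After line 4: result = len(lst) = 7

7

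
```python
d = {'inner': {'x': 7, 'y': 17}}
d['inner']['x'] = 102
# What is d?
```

After line 1: d = {'inner': {'x': 7, 'y': 17}}
After line 2 (inner x overwritten): d = {'inner': {'x': 102, 'y': 17}}

{'inner': {'x': 102, 'y': 17}}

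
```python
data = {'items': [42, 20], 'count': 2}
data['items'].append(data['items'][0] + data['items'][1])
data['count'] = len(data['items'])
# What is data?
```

After line 1: data = {'items': [42, 20], 'count': 2}
After line 2 (append 42 + 20 = 62): data = {'items': [42, 20, 62], 'count': 2}
After line 3 (count = len(items) = 3): data = {'items': [42, 20, 62], 'count': 3}

{'items': [42, 20, 62], 'count': 3}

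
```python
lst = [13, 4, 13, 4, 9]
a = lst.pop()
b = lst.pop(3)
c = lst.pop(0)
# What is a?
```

After line 1: lst = [13, 4, 13, 4, 9]
After line 2 (pop() -> a = 9): lst = [13, 4, 13, 4]
After line 3 (pop(3) -> b = 4): lst = [13, 4, 13]
After line 4 (pop(0) -> c = 13): lst = [4, 13]

9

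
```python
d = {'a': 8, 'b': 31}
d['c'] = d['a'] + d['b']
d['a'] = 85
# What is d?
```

After line 1: d = {'a': 8, 'b': 31}
After line 2 (d['c'] = 8 + 31): d = {'a': 8, 'b': 31, 'c': 39}
After line 3: d = {'a': 85, 'b': 31, 'c': 39}

{'a': 85, 'b': 31, 'c': 39}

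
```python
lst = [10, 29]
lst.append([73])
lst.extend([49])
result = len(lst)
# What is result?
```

After line 1: lst = [10, 29]
After line 2 (append adds [73] as single element): lst = [10, 29, [73]]
After line 3 (extend unpacks [49], adds 49): lst = [10, 29, [73], 49]
After line 4: result = len(lst) = 4

4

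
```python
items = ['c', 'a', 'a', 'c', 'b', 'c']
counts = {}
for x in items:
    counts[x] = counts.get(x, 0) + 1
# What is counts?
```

Initial: counts = {}, items = ['c', 'a', 'a', 'c', 'b', 'c']
See 'c': counts = {'c': 1}
See 'a': counts = {'c': 1, 'a': 1}
See 'a': counts = {'c': 1, 'a': 2}
See 'c': counts = {'c': 2, 'a': 2}
See 'b': counts = {'c': 2, 'a': 2, 'b': 1}
See 'c': counts = {'c': 3, 'a': 2, 'b': 1}

{'c': 3, 'a': 2, 'b': 1}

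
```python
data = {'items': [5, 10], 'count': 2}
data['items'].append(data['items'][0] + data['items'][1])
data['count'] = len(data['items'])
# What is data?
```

After line 1: data = {'items': [5, 10], 'count': 2}
After line 2 (append 5 + 10 = 15): data = {'items': [5, 10, 15], 'count': 2}
After line 3 (count = len(items) = 3): data = {'items': [5, 10, 15], 'count': 3}

{'items': [5, 10, 15], 'count': 3}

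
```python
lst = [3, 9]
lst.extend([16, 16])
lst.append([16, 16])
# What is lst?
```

After line 1: lst = [3, 9]
After line 2 (extend unpacks [16, 16]): lst = [3, 9, 16, 16]
After line 3 (append adds [16, 16] as single element): lst = [3, 9, 16, 16, [16, 16]]

[3, 9, 16, 16, [16, 16]]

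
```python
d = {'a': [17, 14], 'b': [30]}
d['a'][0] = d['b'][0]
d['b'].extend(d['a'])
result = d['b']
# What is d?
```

After line 1: d = {'a': [17, 14], 'b': [30]}
After line 2 (a[0] = b[0] = 30): d = {'a': [30, 14], 'b': [30]}
After line 3 (b.extend(a) appends [30, 14]): d = {'a': [30, 14], 'b': [30, 30, 14]}
After line 4: result = d['b'] = [30, 30, 14]

{'a': [30, 14], 'b': [30, 30, 14]}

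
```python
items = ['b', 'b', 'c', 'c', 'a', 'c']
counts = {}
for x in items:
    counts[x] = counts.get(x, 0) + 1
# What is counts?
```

Initial: counts = {}, items = ['b', 'b', 'c', 'c', 'a', 'c']
See 'b': counts = {'b': 1}
See 'b': counts = {'b': 2}
See 'c': counts = {'b': 2, 'c': 1}
See 'c': counts = {'b': 2, 'c': 2}
See 'a': counts = {'b': 2, 'c': 2, 'a': 1}
See 'c': counts = {'b': 2, 'c': 3, 'a': 1}

{'b': 2, 'c': 3, 'a': 1}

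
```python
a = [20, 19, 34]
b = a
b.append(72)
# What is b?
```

After line 1: a = [20, 19, 34]
After line 2 (b = a is an alias, same object): a = [20, 19, 34], b = [20, 19, 34]
After line 3 (b.append mutates the shared list): a = [20, 19, 34, 72], b = [20, 19, 34, 72]

[20, 19, 34, 72]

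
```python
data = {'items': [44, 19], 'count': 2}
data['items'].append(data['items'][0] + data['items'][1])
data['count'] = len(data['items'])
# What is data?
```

After line 1: data = {'items': [44, 19], 'count': 2}
After line 2 (append 44 + 19 = 63): data = {'items': [44, 19, 63], 'count': 2}
After line 3 (count = len(items) = 3): data = {'items': [44, 19, 63], 'count': 3}

{'items': [44, 19, 63], 'count': 3}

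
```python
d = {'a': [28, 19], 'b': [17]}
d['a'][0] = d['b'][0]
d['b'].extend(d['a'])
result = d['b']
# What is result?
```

After line 1: d = {'a': [28, 19], 'b': [17]}
After line 2 (a[0] = b[0] = 17): d = {'a': [17, 19], 'b': [17]}
After line 3 (b.extend(a) appends [17, 19]): d = {'a': [17, 19], 'b': [17, 17, 19]}
After line 4: result = d['b'] = [17, 17, 19]

[17, 17, 19]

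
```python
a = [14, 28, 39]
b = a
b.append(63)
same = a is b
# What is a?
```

After line 1: a = [14, 28, 39]
After line 2 (b = a is an alias, same object): a = [14, 28, 39], b = [14, 28, 39]
After line 3 (b.append mutates the shared list): a = [14, 28, 39, 63], b = [14, 28, 39, 63]
After line 4 (same = a is b; same object -> True): same = True

[14, 28, 39, 63]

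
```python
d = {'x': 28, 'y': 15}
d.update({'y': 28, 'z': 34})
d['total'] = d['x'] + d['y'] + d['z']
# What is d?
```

After line 1: d = {'x': 28, 'y': 15}
After line 2 (y overwritten, z added): d = {'x': 28, 'y': 28, 'z': 34}
After line 3 (total = 28 + 28 + 34 = 90): d = {'x': 28, 'y': 28, 'z': 34, 'total': 90}

{'x': 28, 'y': 28, 'z': 34, 'total': 90}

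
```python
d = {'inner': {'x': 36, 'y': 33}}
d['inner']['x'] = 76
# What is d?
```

After line 1: d = {'inner': {'x': 36, 'y': 33}}
After line 2 (inner x overwritten): d = {'inner': {'x': 76, 'y': 33}}

{'inner': {'x': 76, 'y': 33}}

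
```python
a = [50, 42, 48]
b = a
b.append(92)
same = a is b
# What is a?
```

After line 1: a = [50, 42, 48]
After line 2 (b = a is an alias, same object): a = [50, 42, 48], b = [50, 42, 48]
After line 3 (b.append mutates the shared list): a = [50, 42, 48, 92], b = [50, 42, 48, 92]
After line 4 (same = a is b; same object -> True): same = True

[50, 42, 48, 92]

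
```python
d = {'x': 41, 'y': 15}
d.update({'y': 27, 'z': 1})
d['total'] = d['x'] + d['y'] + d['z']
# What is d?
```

After line 1: d = {'x': 41, 'y': 15}
After line 2 (y overwritten, z added): d = {'x': 41, 'y': 27, 'z': 1}
After line 3 (total = 41 + 27 + 1 = 69): d = {'x': 41, 'y': 27, 'z': 1, 'total': 69}

{'x': 41, 'y': 27, 'z': 1, 'total': 69}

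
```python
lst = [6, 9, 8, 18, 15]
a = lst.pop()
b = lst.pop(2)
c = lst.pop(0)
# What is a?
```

After line 1: lst = [6, 9, 8, 18, 15]
After line 2 (pop() -> a = 15): lst = [6, 9, 8, 18]
After line 3 (pop(2) -> b = 8): lst = [6, 9, 18]
After line 4 (pop(0) -> c = 6): lst = [9, 18]

15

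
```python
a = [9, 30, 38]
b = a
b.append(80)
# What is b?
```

After line 1: a = [9, 30, 38]
After line 2 (b = a is an alias, same object): a = [9, 30, 38], b = [9, 30, 38]
After line 3 (b.append mutates the shared list): a = [9, 30, 38, 80], b = [9, 30, 38, 80]

[9, 30, 38, 80]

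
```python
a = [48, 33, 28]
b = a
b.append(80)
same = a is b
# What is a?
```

After line 1: a = [48, 33, 28]
After line 2 (b = a is an alias, same object): a = [48, 33, 28], b = [48, 33, 28]
After line 3 (b.append mutates the shared list): a = [48, 33, 28, 80], b = [48, 33, 28, 80]
After line 4 (same = a is b; same object -> True): same = True

[48, 33, 28, 80]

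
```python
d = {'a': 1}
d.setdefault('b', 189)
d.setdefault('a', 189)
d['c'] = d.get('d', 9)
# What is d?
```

After line 1: d = {'a': 1}
After line 2 (setdefault adds 'b'=189): d = {'a': 1, 'b': 189}
After line 3 (setdefault 'a' no-op, already exists): d = {'a': 1, 'b': 189}
After line 4 (get('d', 9) returns default since 'd' not in d): d = {'a': 1, 'b': 189, 'c': 9}

{'a': 1, 'b': 189, 'c': 9}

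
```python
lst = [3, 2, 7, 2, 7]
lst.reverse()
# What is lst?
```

[7, 2, 7, 2, 3]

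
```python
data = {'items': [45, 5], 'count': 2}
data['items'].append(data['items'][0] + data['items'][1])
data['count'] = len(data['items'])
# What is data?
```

After line 1: data = {'items': [45, 5], 'count': 2}
After line 2 (append 45 + 5 = 50): data = {'items': [45, 5, 50], 'count': 2}
After line 3 (count = len(items) = 3): data = {'items': [45, 5, 50], 'count': 3}

{'items': [45, 5, 50], 'count': 3}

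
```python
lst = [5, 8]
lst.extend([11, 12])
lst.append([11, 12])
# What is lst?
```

After line 1: lst = [5, 8]
After line 2 (extend unpacks [11, 12]): lst = [5, 8, 11, 12]
After line 3 (append adds [11, 12] as single element): lst = [5, 8, 11, 12, [11, 12]]

[5, 8, 11, 12, [11, 12]]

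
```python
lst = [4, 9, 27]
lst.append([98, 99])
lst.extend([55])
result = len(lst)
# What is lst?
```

After line 1: lst = [4, 9, 27]
After line 2 (append adds [98, 99] as single element): lst = [4, 9, 27, [98, 99]]
After line 3 (extend unpacks [55], adds 55): lst = [4, 9, 27, [98, 99], 55]
After line 4: result = len(lst) = 5

[4, 9, 27, [98, 99], 55]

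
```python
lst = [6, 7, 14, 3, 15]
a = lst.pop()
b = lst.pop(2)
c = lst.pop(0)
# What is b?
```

After line 1: lst = [6, 7, 14, 3, 15]
After line 2 (pop() -> a = 15): lst = [6, 7, 14, 3]
After line 3 (pop(2) -> b = 14): lst = [6, 7, 3]
After line 4 (pop(0) -> c = 6): lst = [7, 3]

14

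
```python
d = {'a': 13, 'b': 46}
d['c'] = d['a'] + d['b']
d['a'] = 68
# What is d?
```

After line 1: d = {'a': 13, 'b': 46}
After line 2 (d['c'] = 13 + 46): d = {'a': 13, 'b': 46, 'c': 59}
After line 3: d = {'a': 68, 'b': 46, 'c': 59}

{'a': 68, 'b': 46, 'c': 59}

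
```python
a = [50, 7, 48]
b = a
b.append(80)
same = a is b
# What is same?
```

After line 1: a = [50, 7, 48]
After line 2 (b = a is an alias, same object): a = [50, 7, 48], b = [50, 7, 48]
After line 3 (b.append mutates the shared list): a = [50, 7, 48, 80], b = [50, 7, 48, 80]
After line 4 (same = a is b; same object -> True): same = True

True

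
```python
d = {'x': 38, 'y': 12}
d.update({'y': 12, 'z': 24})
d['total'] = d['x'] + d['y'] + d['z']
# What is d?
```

After line 1: d = {'x': 38, 'y': 12}
After line 2 (y overwritten, z added): d = {'x': 38, 'y': 12, 'z': 24}
After line 3 (total = 38 + 12 + 24 = 74): d = {'x': 38, 'y': 12, 'z': 24, 'total': 74}

{'x': 38, 'y': 12, 'z': 24, 'total': 74}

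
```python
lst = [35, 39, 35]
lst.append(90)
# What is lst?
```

[35, 39, 35, 90]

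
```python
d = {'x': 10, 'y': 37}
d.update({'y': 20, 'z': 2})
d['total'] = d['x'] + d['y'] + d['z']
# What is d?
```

After line 1: d = {'x': 10, 'y': 37}
After line 2 (y overwritten, z added): d = {'x': 10, 'y': 20, 'z': 2}
After line 3 (total = 10 + 20 + 2 = 32): d = {'x': 10, 'y': 20, 'z': 2, 'total': 32}

{'x': 10, 'y': 20, 'z': 2, 'total': 32}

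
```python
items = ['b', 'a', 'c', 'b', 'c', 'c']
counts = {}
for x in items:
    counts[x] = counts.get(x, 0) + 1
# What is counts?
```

Initial: counts = {}, items = ['b', 'a', 'c', 'b', 'c', 'c']
See 'b': counts = {'b': 1}
See 'a': counts = {'b': 1, 'a': 1}
See 'c': counts = {'b': 1, 'a': 1, 'c': 1}
See 'b': counts = {'b': 2, 'a': 1, 'c': 1}
See 'c': counts = {'b': 2, 'a': 1, 'c': 2}
See 'c': counts = {'b': 2, 'a': 1, 'c': 3}

{'b': 2, 'a': 1, 'c': 3}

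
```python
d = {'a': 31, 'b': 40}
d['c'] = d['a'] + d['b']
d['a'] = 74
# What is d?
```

After line 1: d = {'a': 31, 'b': 40}
After line 2 (d['c'] = 31 + 40): d = {'a': 31, 'b': 40, 'c': 71}
After line 3: d = {'a': 74, 'b': 40, 'c': 71}

{'a': 74, 'b': 40, 'c': 71}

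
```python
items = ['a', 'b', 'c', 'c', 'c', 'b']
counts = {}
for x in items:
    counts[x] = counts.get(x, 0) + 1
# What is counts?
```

Initial: counts = {}, items = ['a', 'b', 'c', 'c', 'c', 'b']
See 'a': counts = {'a': 1}
See 'b': counts = {'a': 1, 'b': 1}
See 'c': counts = {'a': 1, 'b': 1, 'c': 1}
See 'c': counts = {'a': 1, 'b': 1, 'c': 2}
See 'c': counts = {'a': 1, 'b': 1, 'c': 3}
See 'b': counts = {'a': 1, 'b': 2, 'c': 3}

{'a': 1, 'b': 2, 'c': 3}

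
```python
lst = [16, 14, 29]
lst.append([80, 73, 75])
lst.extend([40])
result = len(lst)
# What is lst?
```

After line 1: lst = [16, 14, 29]
After line 2 (append adds [80, 73, 75] as single element): lst = [16, 14, 29, [80, 73, 75]]
After line 3 (extend unpacks [40], adds 40): lst = [16, 14, 29, [80, 73, 75], 40]
After line 4: result = len(lst) = 5

[16, 14, 29, [80, 73, 75], 40]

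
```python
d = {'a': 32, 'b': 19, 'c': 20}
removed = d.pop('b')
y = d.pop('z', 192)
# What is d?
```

After line 1: d = {'a': 32, 'b': 19, 'c': 20}
After line 2 (pop 'b' returns 19): d = {'a': 32, 'c': 20}, removed = 19
After line 3 (pop 'z' missing, returns default 192): d = {'a': 32, 'c': 20}, y = 192

{'a': 32, 'c': 20}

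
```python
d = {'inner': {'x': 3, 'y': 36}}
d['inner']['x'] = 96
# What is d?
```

After line 1: d = {'inner': {'x': 3, 'y': 36}}
After line 2 (inner x overwritten): d = {'inner': {'x': 96, 'y': 36}}

{'inner': {'x': 96, 'y': 36}}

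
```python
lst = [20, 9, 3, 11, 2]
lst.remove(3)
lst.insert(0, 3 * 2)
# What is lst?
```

After line 1: lst = [20, 9, 3, 11, 2]
After line 2 (remove first 3): lst = [20, 9, 11, 2]
After line 3 (insert 6 at index 0): lst = [6, 20, 9, 11, 2]

[6, 20, 9, 11, 2]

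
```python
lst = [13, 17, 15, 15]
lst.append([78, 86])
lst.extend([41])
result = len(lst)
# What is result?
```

After line 1: lst = [13, 17, 15, 15]
After line 2 (append adds [78, 86] as single element): lst = [13, 17, 15, 15, [78, 86]]
After line 3 (extend unpacks [41], adds 41): lst = [13, 17, 15, 15, [78, 86], 41]
After line 4: result = len(lst) = 6

6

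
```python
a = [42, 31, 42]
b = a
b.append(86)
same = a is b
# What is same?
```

After line 1: a = [42, 31, 42]
After line 2 (b = a is an alias, same object): a = [42, 31, 42], b = [42, 31, 42]
After line 3 (b.append mutates the shared list): a = [42, 31, 42, 86], b = [42, 31, 42, 86]
After line 4 (same = a is b; same object -> True): same = True

True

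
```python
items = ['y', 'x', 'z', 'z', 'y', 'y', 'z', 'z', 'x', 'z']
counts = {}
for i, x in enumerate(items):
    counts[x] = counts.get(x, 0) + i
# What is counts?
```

Initial: counts = {}, items = ['y', 'x', 'z', 'z', 'y', 'y', 'z', 'z', 'x', 'z']
i=0, x='y': counts = {'y': 0}
i=1, x='x': counts = {'y': 0, 'x': 1}
i=2, x='z': counts = {'y': 0, 'x': 1, 'z': 2}
i=3, x='z': counts = {'y': 0, 'x': 1, 'z': 5}
i=4, x='y': counts = {'y': 4, 'x': 1, 'z': 5}
i=5, x='y': counts = {'y': 9, 'x': 1, 'z': 5}
i=6, x='z': counts = {'y': 9, 'x': 1, 'z': 11}
i=7, x='z': counts = {'y': 9, 'x': 1, 'z': 18}
i=8, x='x': counts = {'y': 9, 'x': 9, 'z': 18}
i=9, x='z': counts = {'y': 9, 'x': 9, 'z': 27}

{'y': 9, 'x': 9, 'z': 27}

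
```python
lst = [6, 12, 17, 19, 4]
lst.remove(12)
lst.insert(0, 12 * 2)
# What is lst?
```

After line 1: lst = [6, 12, 17, 19, 4]
After line 2 (remove first 12): lst = [6, 17, 19, 4]
After line 3 (insert 24 at index 0): lst = [24, 6, 17, 19, 4]

[24, 6, 17, 19, 4]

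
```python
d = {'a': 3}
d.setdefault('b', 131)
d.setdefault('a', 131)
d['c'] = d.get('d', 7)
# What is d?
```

After line 1: d = {'a': 3}
After line 2 (setdefault adds 'b'=131): d = {'a': 3, 'b': 131}
After line 3 (setdefault 'a' no-op, already exists): d = {'a': 3, 'b': 131}
After line 4 (get('d', 7) returns default since 'd' not in d): d = {'a': 3, 'b': 131, 'c': 7}

{'a': 3, 'b': 131, 'c': 7}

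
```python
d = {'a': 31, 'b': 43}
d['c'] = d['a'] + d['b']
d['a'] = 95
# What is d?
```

After line 1: d = {'a': 31, 'b': 43}
After line 2 (d['c'] = 31 + 43): d = {'a': 31, 'b': 43, 'c': 74}
After line 3: d = {'a': 95, 'b': 43, 'c': 74}

{'a': 95, 'b': 43, 'c': 74}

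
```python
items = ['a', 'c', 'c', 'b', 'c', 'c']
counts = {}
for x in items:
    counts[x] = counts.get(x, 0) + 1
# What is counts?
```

Initial: counts = {}, items = ['a', 'c', 'c', 'b', 'c', 'c']
See 'a': counts = {'a': 1}
See 'c': counts = {'a': 1, 'c': 1}
See 'c': counts = {'a': 1, 'c': 2}
See 'b': counts = {'a': 1, 'c': 2, 'b': 1}
See 'c': counts = {'a': 1, 'c': 3, 'b': 1}
See 'c': counts = {'a': 1, 'c': 4, 'b': 1}

{'a': 1, 'c': 4, 'b': 1}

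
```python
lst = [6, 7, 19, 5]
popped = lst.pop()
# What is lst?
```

[6, 7, 19]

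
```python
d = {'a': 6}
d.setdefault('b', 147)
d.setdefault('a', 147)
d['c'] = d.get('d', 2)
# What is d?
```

After line 1: d = {'a': 6}
After line 2 (setdefault adds 'b'=147): d = {'a': 6, 'b': 147}
After line 3 (setdefault 'a' no-op, already exists): d = {'a': 6, 'b': 147}
After line 4 (get('d', 2) returns default since 'd' not in d): d = {'a': 6, 'b': 147, 'c': 2}

{'a': 6, 'b': 147, 'c': 2}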